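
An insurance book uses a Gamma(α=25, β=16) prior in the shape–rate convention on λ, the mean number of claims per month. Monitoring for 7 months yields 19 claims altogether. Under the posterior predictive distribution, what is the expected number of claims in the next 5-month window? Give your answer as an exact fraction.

220/23

Total count 19 over total exposure 7 months.
The Gamma prior is conjugate for the Poisson rate, so λ | data ~ Gamma(25+19, 16+7) = Gamma(44, 23).
Predictive mean over a 5-month window = T·E[λ|data] = 5·44/23 = 220/23.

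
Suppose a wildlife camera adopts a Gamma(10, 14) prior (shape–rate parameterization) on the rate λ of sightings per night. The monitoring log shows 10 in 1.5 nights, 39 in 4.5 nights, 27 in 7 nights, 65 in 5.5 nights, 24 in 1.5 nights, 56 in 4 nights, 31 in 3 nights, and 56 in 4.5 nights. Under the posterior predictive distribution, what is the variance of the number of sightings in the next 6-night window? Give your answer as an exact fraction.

Total count: 10 + 39 + 27 + 65 + 24 + 56 + 31 + 56 = 308.
Total exposure: 1.5 + 4.5 + 7 + 5.5 + 1.5 + 4 + 3 + 4.5 = 31.5 nights.
Conjugate update: add total count to the shape and total exposure to the rate, giving Gamma(318, 91/2).
The posterior predictive for a window of length T is Negative Binomial with variance T·α'·(β'+T)/β'² = 6·318·(103/2)/(8281/4) = 393048/8281.

393048/8281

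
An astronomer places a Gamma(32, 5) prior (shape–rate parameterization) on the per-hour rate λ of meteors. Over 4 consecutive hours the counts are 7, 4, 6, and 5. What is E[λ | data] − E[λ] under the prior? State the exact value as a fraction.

Total count: 7 + 4 + 6 + 5 = 22.
Total exposure: 4 hours.
By Gamma–Poisson conjugacy, the posterior is Gamma(α + Σx, β + Σt) = Gamma(32 + 22, 5 + 4) = Gamma(54, 9).
Posterior mean = 54/9 = 6; prior mean = 32/5 = 32/5. Difference = 6 − 32/5 = -2/5.

-2/5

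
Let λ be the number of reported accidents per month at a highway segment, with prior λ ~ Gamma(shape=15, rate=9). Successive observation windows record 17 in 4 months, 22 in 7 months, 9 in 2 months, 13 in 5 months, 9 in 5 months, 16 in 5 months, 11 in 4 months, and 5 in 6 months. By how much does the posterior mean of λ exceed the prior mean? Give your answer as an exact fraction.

Total count: 17 + 22 + 9 + 13 + 9 + 16 + 11 + 5 = 102.
Total exposure: 4 + 7 + 2 + 5 + 5 + 5 + 4 + 6 = 38 months.
By Gamma–Poisson conjugacy, the posterior is Gamma(α + Σx, β + Σt) = Gamma(15 + 102, 9 + 38) = Gamma(117, 47).
Posterior mean = 117/47 = 117/47; prior mean = 15/9 = 5/3. Difference = 117/47 − 5/3 = 116/141.

116/141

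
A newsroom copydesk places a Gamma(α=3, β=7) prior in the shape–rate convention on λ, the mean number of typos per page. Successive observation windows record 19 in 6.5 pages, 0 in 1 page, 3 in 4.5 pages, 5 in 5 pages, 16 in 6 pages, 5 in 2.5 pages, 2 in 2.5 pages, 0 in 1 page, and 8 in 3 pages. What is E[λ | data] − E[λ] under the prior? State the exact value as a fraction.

Total count: 19 + 0 + 3 + 5 + 16 + 5 + 2 + 0 + 8 = 58.
Total exposure: 6.5 + 1 + 4.5 + 5 + 6 + 2.5 + 2.5 + 1 + 3 = 32 pages.
Posterior: α' = 3 + 58 = 61, β' = 7 + 32 = 39.
Posterior mean = 61/39 = 61/39; prior mean = 3/7 = 3/7. Difference = 61/39 − 3/7 = 310/273.

310/273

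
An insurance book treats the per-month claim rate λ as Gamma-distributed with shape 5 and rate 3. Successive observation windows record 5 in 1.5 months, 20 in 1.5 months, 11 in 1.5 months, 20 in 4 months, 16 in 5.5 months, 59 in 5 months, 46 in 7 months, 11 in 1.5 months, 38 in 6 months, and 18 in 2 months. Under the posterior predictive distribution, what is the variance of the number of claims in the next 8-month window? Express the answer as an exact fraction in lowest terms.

Total count: 5 + 20 + 11 + 20 + 16 + 59 + 46 + 11 + 38 + 18 = 244.
Total exposure: 1.5 + 1.5 + 1.5 + 4 + 5.5 + 5 + 7 + 1.5 + 6 + 2 = 35.5 months.
Gamma(α, β) with Poisson data over total exposure Σt gives posterior Gamma(α+Σx, β+Σt) = Gamma(249, 77/2).
The posterior predictive for a window of length T is Negative Binomial with variance T·α'·(β'+T)/β'² = 8·249·(93/2)/(5929/4) = 370512/5929.

370512/5929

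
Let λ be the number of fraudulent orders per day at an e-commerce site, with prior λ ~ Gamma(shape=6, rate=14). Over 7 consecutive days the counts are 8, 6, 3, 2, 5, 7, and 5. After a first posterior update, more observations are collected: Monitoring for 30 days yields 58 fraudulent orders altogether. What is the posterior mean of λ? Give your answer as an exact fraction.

Total count: 8 + 6 + 3 + 2 + 5 + 7 + 5 = 36.
Total exposure: 7 days.
After the first batch: Gamma(6 + 36, 14 + 7) = Gamma(42, 21).
Total count 58 over total exposure 30 days.
After the second batch: Gamma(42 + 58, 21 + 30) = Gamma(100, 51).
Posterior mean = α'/β' = 100/51.

100/51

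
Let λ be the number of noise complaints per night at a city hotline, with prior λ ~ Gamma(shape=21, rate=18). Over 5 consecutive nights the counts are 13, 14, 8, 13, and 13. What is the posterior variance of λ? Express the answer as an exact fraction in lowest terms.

Total count: 13 + 14 + 8 + 13 + 13 = 61.
Total exposure: 5 nights.
The Gamma prior is conjugate for the Poisson rate, so λ | data ~ Gamma(21+61, 18+5) = Gamma(82, 23).
Posterior variance = α'/β'² = 82/529.

82/529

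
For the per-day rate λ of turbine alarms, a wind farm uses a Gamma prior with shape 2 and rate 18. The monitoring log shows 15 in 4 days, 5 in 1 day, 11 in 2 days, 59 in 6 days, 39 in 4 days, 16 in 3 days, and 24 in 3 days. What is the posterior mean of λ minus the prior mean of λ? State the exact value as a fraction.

Total count: 15 + 5 + 11 + 59 + 39 + 16 + 24 = 169.
Total exposure: 4 + 1 + 2 + 6 + 4 + 3 + 3 = 23 days.
The Gamma prior is conjugate for the Poisson rate, so λ | data ~ Gamma(2+169, 18+23) = Gamma(171, 41).
Posterior mean = 171/41 = 171/41; prior mean = 2/18 = 1/9. Difference = 171/41 − 1/9 = 1498/369.

1498/369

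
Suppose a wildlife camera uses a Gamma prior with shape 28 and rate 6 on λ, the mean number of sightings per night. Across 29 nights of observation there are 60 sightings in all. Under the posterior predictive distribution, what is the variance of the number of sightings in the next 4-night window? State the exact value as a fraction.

13728/1225

Total count 60 over total exposure 29 nights.
Conjugate update: add total count to the shape and total exposure to the rate, giving Gamma(88, 35).
The posterior predictive for a window of length T is Negative Binomial with variance T·α'·(β'+T)/β'² = 4·88·39/1225 = 13728/1225.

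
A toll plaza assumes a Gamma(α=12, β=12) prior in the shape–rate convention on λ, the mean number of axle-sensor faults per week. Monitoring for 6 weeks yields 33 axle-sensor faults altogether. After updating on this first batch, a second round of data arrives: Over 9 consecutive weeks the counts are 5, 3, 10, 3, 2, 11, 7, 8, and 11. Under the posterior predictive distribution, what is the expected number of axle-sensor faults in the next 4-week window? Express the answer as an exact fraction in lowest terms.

140/9

Total count 33 over total exposure 6 weeks.
After the first batch: Gamma(12 + 33, 12 + 6) = Gamma(45, 18).
Total count: 5 + 3 + 10 + 3 + 2 + 11 + 7 + 8 + 11 = 60.
Total exposure: 9 weeks.
After the second batch: Gamma(45 + 60, 18 + 9) = Gamma(105, 27).
Predictive mean over a 4-week window = T·E[λ|data] = 4·105/27 = 140/9.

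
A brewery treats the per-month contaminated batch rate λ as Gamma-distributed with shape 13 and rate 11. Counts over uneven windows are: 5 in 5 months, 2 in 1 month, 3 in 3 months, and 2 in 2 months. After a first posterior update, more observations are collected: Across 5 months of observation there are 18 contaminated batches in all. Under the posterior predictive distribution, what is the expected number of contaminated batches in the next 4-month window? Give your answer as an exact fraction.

172/27

Total count: 5 + 2 + 3 + 2 = 12.
Total exposure: 5 + 1 + 3 + 2 = 11 months.
After the first batch: Gamma(13 + 12, 11 + 11) = Gamma(25, 22).
Total count 18 over total exposure 5 months.
After the second batch: Gamma(25 + 18, 22 + 5) = Gamma(43, 27).
Predictive mean over a 4-month window = T·E[λ|data] = 4·43/27 = 172/27.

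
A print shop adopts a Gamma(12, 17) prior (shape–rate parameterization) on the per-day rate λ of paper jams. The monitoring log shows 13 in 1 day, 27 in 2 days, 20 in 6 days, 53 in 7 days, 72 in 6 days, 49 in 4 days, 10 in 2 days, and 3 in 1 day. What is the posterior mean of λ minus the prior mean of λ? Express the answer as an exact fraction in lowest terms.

Total count: 13 + 27 + 20 + 53 + 72 + 49 + 10 + 3 = 247.
Total exposure: 1 + 2 + 6 + 7 + 6 + 4 + 2 + 1 = 29 days.
Conjugate update: add total count to the shape and total exposure to the rate, giving Gamma(259, 46).
Posterior mean = 259/46 = 259/46; prior mean = 12/17 = 12/17. Difference = 259/46 − 12/17 = 3851/782.

3851/782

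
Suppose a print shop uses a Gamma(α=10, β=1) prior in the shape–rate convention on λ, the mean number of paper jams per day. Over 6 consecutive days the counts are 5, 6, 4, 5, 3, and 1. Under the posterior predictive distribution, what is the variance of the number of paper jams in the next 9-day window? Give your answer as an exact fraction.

Total count: 5 + 6 + 4 + 5 + 3 + 1 = 24.
Total exposure: 6 days.
The Gamma prior is conjugate for the Poisson rate, so λ | data ~ Gamma(10+24, 1+6) = Gamma(34, 7).
The posterior predictive for a window of length T is Negative Binomial with variance T·α'·(β'+T)/β'² = 9·34·16/49 = 4896/49.

4896/49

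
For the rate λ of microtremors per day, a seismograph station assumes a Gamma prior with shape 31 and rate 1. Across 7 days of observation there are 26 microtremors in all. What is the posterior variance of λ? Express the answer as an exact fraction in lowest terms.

Total count 26 over total exposure 7 days.
Gamma(α, β) with Poisson data over total exposure Σt gives posterior Gamma(α+Σx, β+Σt) = Gamma(57, 8).
Posterior variance = α'/β'² = 57/64.

57/64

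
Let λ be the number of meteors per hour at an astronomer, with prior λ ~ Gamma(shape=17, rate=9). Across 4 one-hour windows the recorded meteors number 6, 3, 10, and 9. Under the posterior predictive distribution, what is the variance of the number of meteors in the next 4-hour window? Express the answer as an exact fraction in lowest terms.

3060/169

Total count: 6 + 3 + 10 + 9 = 28.
Total exposure: 4 hours.
Gamma(α, β) with Poisson data over total exposure Σt gives posterior Gamma(α+Σx, β+Σt) = Gamma(45, 13).
The posterior predictive for a window of length T is Negative Binomial with variance T·α'·(β'+T)/β'² = 4·45·17/169 = 3060/169.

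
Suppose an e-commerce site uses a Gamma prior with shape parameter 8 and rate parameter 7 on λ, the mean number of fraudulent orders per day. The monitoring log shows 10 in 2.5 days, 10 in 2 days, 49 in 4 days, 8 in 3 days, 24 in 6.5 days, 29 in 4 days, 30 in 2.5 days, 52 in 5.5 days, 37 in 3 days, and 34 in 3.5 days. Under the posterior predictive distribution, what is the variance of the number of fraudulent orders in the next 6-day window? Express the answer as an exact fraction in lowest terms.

Total count: 10 + 10 + 49 + 8 + 24 + 29 + 30 + 52 + 37 + 34 = 283.
Total exposure: 2.5 + 2 + 4 + 3 + 6.5 + 4 + 2.5 + 5.5 + 3 + 3.5 = 36.5 days.
Conjugate update: add total count to the shape and total exposure to the rate, giving Gamma(291, 87/2).
The posterior predictive for a window of length T is Negative Binomial with variance T·α'·(β'+T)/β'² = 6·291·(99/2)/(7569/4) = 38412/841.

38412/841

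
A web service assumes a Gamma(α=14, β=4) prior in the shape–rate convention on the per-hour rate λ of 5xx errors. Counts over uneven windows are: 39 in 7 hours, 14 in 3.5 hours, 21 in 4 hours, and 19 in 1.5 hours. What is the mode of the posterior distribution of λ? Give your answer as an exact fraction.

Total count: 39 + 14 + 21 + 19 = 93.
Total exposure: 7 + 3.5 + 4 + 1.5 = 16 hours.
Posterior: α' = 14 + 93 = 107, β' = 4 + 16 = 20.
Posterior mode = (α'−1)/β' = 106/20 = 53/10.

53/10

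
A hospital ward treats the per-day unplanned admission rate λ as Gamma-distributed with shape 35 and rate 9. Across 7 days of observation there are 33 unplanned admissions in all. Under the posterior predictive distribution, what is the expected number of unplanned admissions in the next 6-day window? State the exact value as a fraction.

Total count 33 over total exposure 7 days.
By Gamma–Poisson conjugacy, the posterior is Gamma(α + Σx, β + Σt) = Gamma(35 + 33, 9 + 7) = Gamma(68, 16).
Predictive mean over a 6-day window = T·E[λ|data] = 6·68/16 = 51/2.

51/2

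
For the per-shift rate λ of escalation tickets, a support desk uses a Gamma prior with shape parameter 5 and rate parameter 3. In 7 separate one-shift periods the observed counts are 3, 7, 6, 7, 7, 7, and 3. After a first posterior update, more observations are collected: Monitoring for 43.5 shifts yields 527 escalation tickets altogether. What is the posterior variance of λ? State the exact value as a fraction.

Total count: 3 + 7 + 6 + 7 + 7 + 7 + 3 = 40.
Total exposure: 7 shifts.
After the first batch: Gamma(5 + 40, 3 + 7) = Gamma(45, 10).
Total count 527 over total exposure 43.5 shifts.
After the second batch: Gamma(45 + 527, 10 + 43.5) = Gamma(572, 107/2).
Posterior variance = α'/β'² = 572/(11449/4) = 2288/11449.

2288/11449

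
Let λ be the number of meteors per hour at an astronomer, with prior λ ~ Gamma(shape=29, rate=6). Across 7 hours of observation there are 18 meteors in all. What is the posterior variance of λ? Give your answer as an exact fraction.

47/169

Total count 18 over total exposure 7 hours.
The Gamma prior is conjugate for the Poisson rate, so λ | data ~ Gamma(29+18, 6+7) = Gamma(47, 13).
Posterior variance = α'/β'² = 47/169.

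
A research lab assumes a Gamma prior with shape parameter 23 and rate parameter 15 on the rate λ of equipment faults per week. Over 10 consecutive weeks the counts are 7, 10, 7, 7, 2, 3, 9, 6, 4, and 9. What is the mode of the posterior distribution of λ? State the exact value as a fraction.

86/25

Total count: 7 + 10 + 7 + 7 + 2 + 3 + 9 + 6 + 4 + 9 = 64.
Total exposure: 10 weeks.
Conjugate update: add total count to the shape and total exposure to the rate, giving Gamma(87, 25).
Posterior mode = (α'−1)/β' = 86/25.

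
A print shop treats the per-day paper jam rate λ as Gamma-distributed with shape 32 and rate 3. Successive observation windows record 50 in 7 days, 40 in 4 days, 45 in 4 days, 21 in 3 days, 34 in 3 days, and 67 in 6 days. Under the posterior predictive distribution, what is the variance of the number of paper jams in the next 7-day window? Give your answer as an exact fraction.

74851/900

Total count: 50 + 40 + 45 + 21 + 34 + 67 = 257.
Total exposure: 7 + 4 + 4 + 3 + 3 + 6 = 27 days.
Posterior: α' = 32 + 257 = 289, β' = 3 + 27 = 30.
The posterior predictive for a window of length T is Negative Binomial with variance T·α'·(β'+T)/β'² = 7·289·37/900 = 74851/900.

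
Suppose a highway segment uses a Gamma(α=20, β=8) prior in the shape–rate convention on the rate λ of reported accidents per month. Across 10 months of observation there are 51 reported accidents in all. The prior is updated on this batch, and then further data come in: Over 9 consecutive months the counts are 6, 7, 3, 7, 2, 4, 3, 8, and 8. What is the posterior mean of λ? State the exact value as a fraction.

119/27

Total count 51 over total exposure 10 months.
After the first batch: Gamma(20 + 51, 8 + 10) = Gamma(71, 18).
Total count: 6 + 7 + 3 + 7 + 2 + 4 + 3 + 8 + 8 = 48.
Total exposure: 9 months.
After the second batch: Gamma(71 + 48, 18 + 9) = Gamma(119, 27).
Posterior mean = α'/β' = 119/27.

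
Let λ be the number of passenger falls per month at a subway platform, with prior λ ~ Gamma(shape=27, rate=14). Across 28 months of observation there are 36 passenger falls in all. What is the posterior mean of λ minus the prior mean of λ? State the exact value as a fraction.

-3/7

Total count 36 over total exposure 28 months.
Conjugate update: add total count to the shape and total exposure to the rate, giving Gamma(63, 42).
Posterior mean = 63/42 = 3/2; prior mean = 27/14 = 27/14. Difference = 3/2 − 27/14 = -3/7.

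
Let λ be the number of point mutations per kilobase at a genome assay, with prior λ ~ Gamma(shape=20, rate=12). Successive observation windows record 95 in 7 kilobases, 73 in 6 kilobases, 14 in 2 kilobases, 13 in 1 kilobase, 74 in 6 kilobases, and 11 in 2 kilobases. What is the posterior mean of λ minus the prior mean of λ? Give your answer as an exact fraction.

20/3

Total count: 95 + 73 + 14 + 13 + 74 + 11 = 280.
Total exposure: 7 + 6 + 2 + 1 + 6 + 2 = 24 kilobases.
The Gamma prior is conjugate for the Poisson rate, so λ | data ~ Gamma(20+280, 12+24) = Gamma(300, 36).
Posterior mean = 300/36 = 25/3; prior mean = 20/12 = 5/3. Difference = 25/3 − 5/3 = 20/3.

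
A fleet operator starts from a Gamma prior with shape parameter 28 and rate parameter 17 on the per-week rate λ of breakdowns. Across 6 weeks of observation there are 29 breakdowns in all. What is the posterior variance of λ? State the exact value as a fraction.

57/529

Total count 29 over total exposure 6 weeks.
Posterior: α' = 28 + 29 = 57, β' = 17 + 6 = 23.
Posterior variance = α'/β'² = 57/529.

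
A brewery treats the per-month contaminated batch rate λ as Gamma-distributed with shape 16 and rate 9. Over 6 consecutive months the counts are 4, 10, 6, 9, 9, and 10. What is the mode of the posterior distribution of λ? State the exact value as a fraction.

Total count: 4 + 10 + 6 + 9 + 9 + 10 = 48.
Total exposure: 6 months.
Conjugate update: add total count to the shape and total exposure to the rate, giving Gamma(64, 15).
Posterior mode = (α'−1)/β' = 63/15 = 21/5.

21/5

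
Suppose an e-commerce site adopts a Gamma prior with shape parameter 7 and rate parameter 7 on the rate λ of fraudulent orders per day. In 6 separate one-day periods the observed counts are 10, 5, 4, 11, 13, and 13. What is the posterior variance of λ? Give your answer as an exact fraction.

63/169

Total count: 10 + 5 + 4 + 11 + 13 + 13 = 56.
Total exposure: 6 days.
Posterior: α' = 7 + 56 = 63, β' = 7 + 6 = 13.
Posterior variance = α'/β'² = 63/169.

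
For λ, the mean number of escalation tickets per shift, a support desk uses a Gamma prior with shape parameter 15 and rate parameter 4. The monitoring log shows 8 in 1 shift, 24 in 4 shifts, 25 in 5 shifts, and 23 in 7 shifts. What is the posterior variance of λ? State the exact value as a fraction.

95/441

Total count: 8 + 24 + 25 + 23 = 80.
Total exposure: 1 + 4 + 5 + 7 = 17 shifts.
By Gamma–Poisson conjugacy, the posterior is Gamma(α + Σx, β + Σt) = Gamma(15 + 80, 4 + 17) = Gamma(95, 21).
Posterior variance = α'/β'² = 95/441.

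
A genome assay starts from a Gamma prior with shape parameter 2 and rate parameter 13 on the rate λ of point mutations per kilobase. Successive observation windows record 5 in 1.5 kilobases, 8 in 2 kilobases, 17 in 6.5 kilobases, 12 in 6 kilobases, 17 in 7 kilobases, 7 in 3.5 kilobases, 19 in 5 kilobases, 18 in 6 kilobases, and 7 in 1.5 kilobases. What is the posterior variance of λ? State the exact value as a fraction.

Total count: 5 + 8 + 17 + 12 + 17 + 7 + 19 + 18 + 7 = 110.
Total exposure: 1.5 + 2 + 6.5 + 6 + 7 + 3.5 + 5 + 6 + 1.5 = 39 kilobases.
Posterior: α' = 2 + 110 = 112, β' = 13 + 39 = 52.
Posterior variance = α'/β'² = 112/2704 = 7/169.

7/169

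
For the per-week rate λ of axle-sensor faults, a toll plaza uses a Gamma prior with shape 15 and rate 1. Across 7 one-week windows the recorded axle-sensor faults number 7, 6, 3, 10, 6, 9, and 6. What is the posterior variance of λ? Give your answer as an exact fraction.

31/32

Total count: 7 + 6 + 3 + 10 + 6 + 9 + 6 = 47.
Total exposure: 7 weeks.
Gamma(α, β) with Poisson data over total exposure Σt gives posterior Gamma(α+Σx, β+Σt) = Gamma(62, 8).
Posterior variance = α'/β'² = 62/64 = 31/32.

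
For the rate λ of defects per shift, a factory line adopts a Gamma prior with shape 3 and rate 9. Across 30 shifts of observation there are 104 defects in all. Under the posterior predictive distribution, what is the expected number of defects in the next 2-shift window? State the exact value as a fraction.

Total count 104 over total exposure 30 shifts.
By Gamma–Poisson conjugacy, the posterior is Gamma(α + Σx, β + Σt) = Gamma(3 + 104, 9 + 30) = Gamma(107, 39).
Predictive mean over a 2-shift window = T·E[λ|data] = 2·107/39 = 214/39.

214/39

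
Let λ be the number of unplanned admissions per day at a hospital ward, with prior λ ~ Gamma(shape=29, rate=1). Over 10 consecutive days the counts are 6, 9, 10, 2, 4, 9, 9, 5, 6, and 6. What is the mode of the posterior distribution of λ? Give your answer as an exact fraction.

94/11

Total count: 6 + 9 + 10 + 2 + 4 + 9 + 9 + 5 + 6 + 6 = 66.
Total exposure: 10 days.
Posterior: α' = 29 + 66 = 95, β' = 1 + 10 = 11.
Posterior mode = (α'−1)/β' = 94/11.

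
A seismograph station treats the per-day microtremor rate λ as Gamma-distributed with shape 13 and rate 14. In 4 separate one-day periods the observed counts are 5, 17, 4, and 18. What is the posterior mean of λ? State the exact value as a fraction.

19/6

Total count: 5 + 17 + 4 + 18 = 44.
Total exposure: 4 days.
Conjugate update: add total count to the shape and total exposure to the rate, giving Gamma(57, 18).
Posterior mean = α'/β' = 57/18 = 19/6.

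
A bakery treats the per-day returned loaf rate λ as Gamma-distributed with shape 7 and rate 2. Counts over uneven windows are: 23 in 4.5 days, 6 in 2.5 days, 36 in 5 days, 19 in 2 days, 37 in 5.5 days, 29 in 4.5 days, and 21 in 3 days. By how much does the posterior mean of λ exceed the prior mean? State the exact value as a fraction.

Total count: 23 + 6 + 36 + 19 + 37 + 29 + 21 = 171.
Total exposure: 4.5 + 2.5 + 5 + 2 + 5.5 + 4.5 + 3 = 27 days.
The Gamma prior is conjugate for the Poisson rate, so λ | data ~ Gamma(7+171, 2+27) = Gamma(178, 29).
Posterior mean = 178/29 = 178/29; prior mean = 7/2 = 7/2. Difference = 178/29 − 7/2 = 153/58.

153/58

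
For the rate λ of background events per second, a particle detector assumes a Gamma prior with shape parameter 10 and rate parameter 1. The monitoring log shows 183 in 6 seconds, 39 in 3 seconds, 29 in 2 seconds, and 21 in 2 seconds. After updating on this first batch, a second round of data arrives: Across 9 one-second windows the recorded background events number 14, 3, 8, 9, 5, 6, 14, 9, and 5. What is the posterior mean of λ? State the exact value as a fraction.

355/23

Total count: 183 + 39 + 29 + 21 = 272.
Total exposure: 6 + 3 + 2 + 2 = 13 seconds.
After the first batch: Gamma(10 + 272, 1 + 13) = Gamma(282, 14).
Total count: 14 + 3 + 8 + 9 + 5 + 6 + 14 + 9 + 5 = 73.
Total exposure: 9 seconds.
After the second batch: Gamma(282 + 73, 14 + 9) = Gamma(355, 23).
Posterior mean = α'/β' = 355/23.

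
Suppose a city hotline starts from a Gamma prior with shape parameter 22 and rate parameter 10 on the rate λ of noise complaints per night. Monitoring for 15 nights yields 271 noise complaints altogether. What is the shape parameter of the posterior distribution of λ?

Total count 271 over total exposure 15 nights.
Gamma(α, β) with Poisson data over total exposure Σt gives posterior Gamma(α+Σx, β+Σt) = Gamma(293, 25).

293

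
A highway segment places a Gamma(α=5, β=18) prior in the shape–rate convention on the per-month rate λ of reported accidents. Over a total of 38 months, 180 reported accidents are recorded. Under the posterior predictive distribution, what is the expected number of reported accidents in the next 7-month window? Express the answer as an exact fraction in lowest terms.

185/8

Total count 180 over total exposure 38 months.
Gamma(α, β) with Poisson data over total exposure Σt gives posterior Gamma(α+Σx, β+Σt) = Gamma(185, 56).
Predictive mean over a 7-month window = T·E[λ|data] = 7·185/56 = 185/8.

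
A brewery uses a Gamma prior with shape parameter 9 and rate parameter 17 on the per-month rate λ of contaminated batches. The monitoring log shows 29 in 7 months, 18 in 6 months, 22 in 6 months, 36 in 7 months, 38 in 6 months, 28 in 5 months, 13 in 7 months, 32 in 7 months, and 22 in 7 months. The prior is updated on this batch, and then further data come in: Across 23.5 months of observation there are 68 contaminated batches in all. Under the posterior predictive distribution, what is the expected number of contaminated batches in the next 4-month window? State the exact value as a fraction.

Total count: 29 + 18 + 22 + 36 + 38 + 28 + 13 + 32 + 22 = 238.
Total exposure: 7 + 6 + 6 + 7 + 6 + 5 + 7 + 7 + 7 = 58 months.
After the first batch: Gamma(9 + 238, 17 + 58) = Gamma(247, 75).
Total count 68 over total exposure 23.5 months.
After the second batch: Gamma(247 + 68, 75 + 23.5) = Gamma(315, 197/2).
Predictive mean over a 4-month window = T·E[λ|data] = 4·315/(197/2) = 2520/197.

2520/197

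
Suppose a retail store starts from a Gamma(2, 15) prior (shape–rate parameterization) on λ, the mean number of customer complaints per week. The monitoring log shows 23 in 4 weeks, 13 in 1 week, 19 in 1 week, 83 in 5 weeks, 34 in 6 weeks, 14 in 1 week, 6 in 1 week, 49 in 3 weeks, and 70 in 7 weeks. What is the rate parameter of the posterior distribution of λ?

44

Total count: 23 + 13 + 19 + 83 + 34 + 14 + 6 + 49 + 70 = 311.
Total exposure: 4 + 1 + 1 + 5 + 6 + 1 + 1 + 3 + 7 = 29 weeks.
Conjugate update: add total count to the shape and total exposure to the rate, giving Gamma(313, 44).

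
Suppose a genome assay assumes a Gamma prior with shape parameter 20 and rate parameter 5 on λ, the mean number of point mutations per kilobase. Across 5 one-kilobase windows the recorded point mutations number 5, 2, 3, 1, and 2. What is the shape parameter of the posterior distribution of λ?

Total count: 5 + 2 + 3 + 1 + 2 = 13.
Total exposure: 5 kilobases.
The Gamma prior is conjugate for the Poisson rate, so λ | data ~ Gamma(20+13, 5+5) = Gamma(33, 10).

33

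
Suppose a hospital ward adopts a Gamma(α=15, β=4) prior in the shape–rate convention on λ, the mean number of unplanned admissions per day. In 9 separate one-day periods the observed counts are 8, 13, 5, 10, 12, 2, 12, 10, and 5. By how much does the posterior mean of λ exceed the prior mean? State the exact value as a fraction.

173/52

Total count: 8 + 13 + 5 + 10 + 12 + 2 + 12 + 10 + 5 = 77.
Total exposure: 9 days.
By Gamma–Poisson conjugacy, the posterior is Gamma(α + Σx, β + Σt) = Gamma(15 + 77, 4 + 9) = Gamma(92, 13).
Posterior mean = 92/13 = 92/13; prior mean = 15/4 = 15/4. Difference = 92/13 − 15/4 = 173/52.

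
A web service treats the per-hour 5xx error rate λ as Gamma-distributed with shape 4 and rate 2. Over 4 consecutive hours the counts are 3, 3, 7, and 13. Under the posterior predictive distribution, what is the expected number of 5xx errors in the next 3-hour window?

Total count: 3 + 3 + 7 + 13 = 26.
Total exposure: 4 hours.
By Gamma–Poisson conjugacy, the posterior is Gamma(α + Σx, β + Σt) = Gamma(4 + 26, 2 + 4) = Gamma(30, 6).
Predictive mean over a 3-hour window = T·E[λ|data] = 3·30/6 = 15.

15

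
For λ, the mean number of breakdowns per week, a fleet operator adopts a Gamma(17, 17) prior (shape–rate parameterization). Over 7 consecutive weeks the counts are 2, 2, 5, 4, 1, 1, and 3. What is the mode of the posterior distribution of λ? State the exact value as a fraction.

Total count: 2 + 2 + 5 + 4 + 1 + 1 + 3 = 18.
Total exposure: 7 weeks.
The Gamma prior is conjugate for the Poisson rate, so λ | data ~ Gamma(17+18, 17+7) = Gamma(35, 24).
Posterior mode = (α'−1)/β' = 34/24 = 17/12.

17/12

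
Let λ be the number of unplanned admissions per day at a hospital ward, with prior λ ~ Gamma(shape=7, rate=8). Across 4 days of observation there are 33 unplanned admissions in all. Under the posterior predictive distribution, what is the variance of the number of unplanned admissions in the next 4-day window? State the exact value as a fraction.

Total count 33 over total exposure 4 days.
The Gamma prior is conjugate for the Poisson rate, so λ | data ~ Gamma(7+33, 8+4) = Gamma(40, 12).
The posterior predictive for a window of length T is Negative Binomial with variance T·α'·(β'+T)/β'² = 4·40·16/144 = 160/9.

160/9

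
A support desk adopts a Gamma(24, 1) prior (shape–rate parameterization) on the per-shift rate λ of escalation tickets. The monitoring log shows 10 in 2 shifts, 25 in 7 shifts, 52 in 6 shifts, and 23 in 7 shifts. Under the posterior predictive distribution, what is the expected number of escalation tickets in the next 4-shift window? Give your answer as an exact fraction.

536/23

Total count: 10 + 25 + 52 + 23 = 110.
Total exposure: 2 + 7 + 6 + 7 = 22 shifts.
Gamma(α, β) with Poisson data over total exposure Σt gives posterior Gamma(α+Σx, β+Σt) = Gamma(134, 23).
Predictive mean over a 4-shift window = T·E[λ|data] = 4·134/23 = 536/23.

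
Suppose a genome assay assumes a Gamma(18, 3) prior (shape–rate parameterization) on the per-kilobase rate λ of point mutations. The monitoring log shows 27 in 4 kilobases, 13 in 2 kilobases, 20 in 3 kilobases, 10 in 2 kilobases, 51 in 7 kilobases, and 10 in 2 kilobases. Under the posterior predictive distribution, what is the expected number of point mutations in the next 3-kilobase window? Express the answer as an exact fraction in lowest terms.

Total count: 27 + 13 + 20 + 10 + 51 + 10 = 131.
Total exposure: 4 + 2 + 3 + 2 + 7 + 2 = 20 kilobases.
By Gamma–Poisson conjugacy, the posterior is Gamma(α + Σx, β + Σt) = Gamma(18 + 131, 3 + 20) = Gamma(149, 23).
Predictive mean over a 3-kilobase window = T·E[λ|data] = 3·149/23 = 447/23.

447/23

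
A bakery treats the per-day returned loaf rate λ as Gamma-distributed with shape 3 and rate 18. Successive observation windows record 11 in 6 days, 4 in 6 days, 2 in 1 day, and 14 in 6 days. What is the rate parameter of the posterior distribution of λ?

37

Total count: 11 + 4 + 2 + 14 = 31.
Total exposure: 6 + 6 + 1 + 6 = 19 days.
Conjugate update: add total count to the shape and total exposure to the rate, giving Gamma(34, 37).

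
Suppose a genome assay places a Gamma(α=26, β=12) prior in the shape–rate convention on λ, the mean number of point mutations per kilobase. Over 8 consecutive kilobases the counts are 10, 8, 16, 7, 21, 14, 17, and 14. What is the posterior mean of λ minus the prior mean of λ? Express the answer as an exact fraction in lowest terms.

269/60

Total count: 10 + 8 + 16 + 7 + 21 + 14 + 17 + 14 = 107.
Total exposure: 8 kilobases.
The Gamma prior is conjugate for the Poisson rate, so λ | data ~ Gamma(26+107, 12+8) = Gamma(133, 20).
Posterior mean = 133/20 = 133/20; prior mean = 26/12 = 13/6. Difference = 133/20 − 13/6 = 269/60.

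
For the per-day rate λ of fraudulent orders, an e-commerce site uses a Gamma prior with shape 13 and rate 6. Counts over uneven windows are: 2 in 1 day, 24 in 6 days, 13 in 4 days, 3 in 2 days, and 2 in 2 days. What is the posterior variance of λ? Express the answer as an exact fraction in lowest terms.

Total count: 2 + 24 + 13 + 3 + 2 = 44.
Total exposure: 1 + 6 + 4 + 2 + 2 = 15 days.
Posterior: α' = 13 + 44 = 57, β' = 6 + 15 = 21.
Posterior variance = α'/β'² = 57/441 = 19/147.

19/147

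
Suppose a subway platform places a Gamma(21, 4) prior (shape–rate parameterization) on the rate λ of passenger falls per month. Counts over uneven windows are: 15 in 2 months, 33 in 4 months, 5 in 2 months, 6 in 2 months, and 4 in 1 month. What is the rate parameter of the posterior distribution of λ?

Total count: 15 + 33 + 5 + 6 + 4 = 63.
Total exposure: 2 + 4 + 2 + 2 + 1 = 11 months.
Gamma(α, β) with Poisson data over total exposure Σt gives posterior Gamma(α+Σx, β+Σt) = Gamma(84, 15).

15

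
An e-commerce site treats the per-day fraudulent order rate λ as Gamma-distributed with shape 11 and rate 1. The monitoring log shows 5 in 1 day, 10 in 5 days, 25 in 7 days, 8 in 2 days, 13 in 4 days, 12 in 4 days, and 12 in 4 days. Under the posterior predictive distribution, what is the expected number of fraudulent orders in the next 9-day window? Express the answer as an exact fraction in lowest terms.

Total count: 5 + 10 + 25 + 8 + 13 + 12 + 12 = 85.
Total exposure: 1 + 5 + 7 + 2 + 4 + 4 + 4 = 27 days.
Conjugate update: add total count to the shape and total exposure to the rate, giving Gamma(96, 28).
Predictive mean over a 9-day window = T·E[λ|data] = 9·96/28 = 216/7.

216/7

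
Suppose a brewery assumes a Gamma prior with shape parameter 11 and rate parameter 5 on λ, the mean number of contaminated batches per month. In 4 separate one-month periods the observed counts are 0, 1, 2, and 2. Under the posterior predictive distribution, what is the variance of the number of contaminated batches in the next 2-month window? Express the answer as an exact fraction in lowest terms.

352/81

Total count: 0 + 1 + 2 + 2 = 5.
Total exposure: 4 months.
The Gamma prior is conjugate for the Poisson rate, so λ | data ~ Gamma(11+5, 5+4) = Gamma(16, 9).
The posterior predictive for a window of length T is Negative Binomial with variance T·α'·(β'+T)/β'² = 2·16·11/81 = 352/81.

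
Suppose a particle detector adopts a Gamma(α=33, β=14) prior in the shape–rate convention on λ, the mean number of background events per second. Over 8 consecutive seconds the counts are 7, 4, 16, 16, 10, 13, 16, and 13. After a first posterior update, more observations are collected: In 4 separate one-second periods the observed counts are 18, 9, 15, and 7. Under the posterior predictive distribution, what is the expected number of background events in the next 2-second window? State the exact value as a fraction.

Total count: 7 + 4 + 16 + 16 + 10 + 13 + 16 + 13 = 95.
Total exposure: 8 seconds.
After the first batch: Gamma(33 + 95, 14 + 8) = Gamma(128, 22).
Total count: 18 + 9 + 15 + 7 = 49.
Total exposure: 4 seconds.
After the second batch: Gamma(128 + 49, 22 + 4) = Gamma(177, 26).
Predictive mean over a 2-second window = T·E[λ|data] = 2·177/26 = 177/13.

177/13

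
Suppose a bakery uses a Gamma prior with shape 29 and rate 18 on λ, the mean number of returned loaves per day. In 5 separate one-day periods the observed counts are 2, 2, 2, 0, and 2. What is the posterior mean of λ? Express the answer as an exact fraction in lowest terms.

Total count: 2 + 2 + 2 + 0 + 2 = 8.
Total exposure: 5 days.
By Gamma–Poisson conjugacy, the posterior is Gamma(α + Σx, β + Σt) = Gamma(29 + 8, 18 + 5) = Gamma(37, 23).
Posterior mean = α'/β' = 37/23.

37/23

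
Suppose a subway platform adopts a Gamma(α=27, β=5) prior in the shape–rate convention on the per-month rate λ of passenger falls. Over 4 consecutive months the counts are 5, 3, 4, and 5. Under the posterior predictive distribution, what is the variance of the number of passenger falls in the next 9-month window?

88

Total count: 5 + 3 + 4 + 5 = 17.
Total exposure: 4 months.
Posterior: α' = 27 + 17 = 44, β' = 5 + 4 = 9.
The posterior predictive for a window of length T is Negative Binomial with variance T·α'·(β'+T)/β'² = 9·44·18/81 = 88.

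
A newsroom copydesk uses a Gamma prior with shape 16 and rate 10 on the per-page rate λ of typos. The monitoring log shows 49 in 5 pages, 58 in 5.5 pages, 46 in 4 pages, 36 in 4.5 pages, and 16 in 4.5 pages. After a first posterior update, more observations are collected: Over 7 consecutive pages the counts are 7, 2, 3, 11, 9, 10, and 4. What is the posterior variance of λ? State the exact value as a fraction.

356/2187

Total count: 49 + 58 + 46 + 36 + 16 = 205.
Total exposure: 5 + 5.5 + 4 + 4.5 + 4.5 = 23.5 pages.
After the first batch: Gamma(16 + 205, 10 + 23.5) = Gamma(221, 67/2).
Total count: 7 + 2 + 3 + 11 + 9 + 10 + 4 = 46.
Total exposure: 7 pages.
After the second batch: Gamma(221 + 46, 67/2 + 7) = Gamma(267, 81/2).
Posterior variance = α'/β'² = 267/(6561/4) = 356/2187.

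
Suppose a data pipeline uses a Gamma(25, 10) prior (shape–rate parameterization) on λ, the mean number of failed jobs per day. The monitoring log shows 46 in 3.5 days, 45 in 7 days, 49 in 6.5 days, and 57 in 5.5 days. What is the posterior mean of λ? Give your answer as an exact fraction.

Total count: 46 + 45 + 49 + 57 = 197.
Total exposure: 3.5 + 7 + 6.5 + 5.5 = 22.5 days.
Conjugate update: add total count to the shape and total exposure to the rate, giving Gamma(222, 65/2).
Posterior mean = α'/β' = 222/(65/2) = 444/65.

444/65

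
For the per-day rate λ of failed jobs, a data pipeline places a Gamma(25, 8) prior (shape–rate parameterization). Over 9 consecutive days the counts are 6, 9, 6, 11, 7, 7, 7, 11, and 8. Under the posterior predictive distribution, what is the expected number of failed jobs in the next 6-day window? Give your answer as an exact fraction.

Total count: 6 + 9 + 6 + 11 + 7 + 7 + 7 + 11 + 8 = 72.
Total exposure: 9 days.
Posterior: α' = 25 + 72 = 97, β' = 8 + 9 = 17.
Predictive mean over a 6-day window = T·E[λ|data] = 6·97/17 = 582/17.

582/17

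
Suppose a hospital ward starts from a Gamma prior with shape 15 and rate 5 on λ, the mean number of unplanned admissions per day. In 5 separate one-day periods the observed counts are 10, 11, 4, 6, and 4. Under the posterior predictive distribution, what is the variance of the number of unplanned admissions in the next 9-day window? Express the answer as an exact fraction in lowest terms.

Total count: 10 + 11 + 4 + 6 + 4 = 35.
Total exposure: 5 days.
Posterior: α' = 15 + 35 = 50, β' = 5 + 5 = 10.
The posterior predictive for a window of length T is Negative Binomial with variance T·α'·(β'+T)/β'² = 9·50·19/100 = 171/2.

171/2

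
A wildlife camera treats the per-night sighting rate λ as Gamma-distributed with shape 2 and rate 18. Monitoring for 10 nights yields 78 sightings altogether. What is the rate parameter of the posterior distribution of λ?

28

Total count 78 over total exposure 10 nights.
By Gamma–Poisson conjugacy, the posterior is Gamma(α + Σx, β + Σt) = Gamma(2 + 78, 18 + 10) = Gamma(80, 28).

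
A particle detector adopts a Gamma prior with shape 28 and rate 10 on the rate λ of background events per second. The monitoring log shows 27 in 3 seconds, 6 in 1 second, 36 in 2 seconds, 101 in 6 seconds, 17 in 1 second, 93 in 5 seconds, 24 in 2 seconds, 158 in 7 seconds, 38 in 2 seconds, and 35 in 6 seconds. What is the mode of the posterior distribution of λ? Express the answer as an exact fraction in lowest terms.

562/45

Total count: 27 + 6 + 36 + 101 + 17 + 93 + 24 + 158 + 38 + 35 = 535.
Total exposure: 3 + 1 + 2 + 6 + 1 + 5 + 2 + 7 + 2 + 6 = 35 seconds.
By Gamma–Poisson conjugacy, the posterior is Gamma(α + Σx, β + Σt) = Gamma(28 + 535, 10 + 35) = Gamma(563, 45).
Posterior mode = (α'−1)/β' = 562/45.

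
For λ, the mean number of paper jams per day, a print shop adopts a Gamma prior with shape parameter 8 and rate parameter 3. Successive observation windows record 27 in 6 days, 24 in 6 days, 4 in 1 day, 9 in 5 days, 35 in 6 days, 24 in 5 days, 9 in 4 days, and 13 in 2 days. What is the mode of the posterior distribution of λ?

Total count: 27 + 24 + 4 + 9 + 35 + 24 + 9 + 13 = 145.
Total exposure: 6 + 6 + 1 + 5 + 6 + 5 + 4 + 2 = 35 days.
Gamma(α, β) with Poisson data over total exposure Σt gives posterior Gamma(α+Σx, β+Σt) = Gamma(153, 38).
Posterior mode = (α'−1)/β' = 152/38 = 4.

4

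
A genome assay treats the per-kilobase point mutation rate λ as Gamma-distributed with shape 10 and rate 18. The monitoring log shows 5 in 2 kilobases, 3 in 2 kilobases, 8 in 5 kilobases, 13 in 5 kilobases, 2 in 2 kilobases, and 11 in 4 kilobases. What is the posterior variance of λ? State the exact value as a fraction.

Total count: 5 + 3 + 8 + 13 + 2 + 11 = 42.
Total exposure: 2 + 2 + 5 + 5 + 2 + 4 = 20 kilobases.
Conjugate update: add total count to the shape and total exposure to the rate, giving Gamma(52, 38).
Posterior variance = α'/β'² = 52/1444 = 13/361.

13/361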